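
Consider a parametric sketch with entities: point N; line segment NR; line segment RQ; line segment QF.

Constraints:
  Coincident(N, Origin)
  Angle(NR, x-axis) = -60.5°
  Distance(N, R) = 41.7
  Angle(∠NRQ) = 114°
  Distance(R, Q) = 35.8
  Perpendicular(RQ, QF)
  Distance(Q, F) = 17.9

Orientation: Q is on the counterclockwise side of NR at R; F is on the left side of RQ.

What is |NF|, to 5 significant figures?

56.494

N is at the origin; NR runs at -60.5° with length 41.7, so R = 41.7·(cos -60.5°, sin -60.5°) = (20.534, -36.294). ∠NRQ = 114.0°, so RQ runs at -60.5° + (180° − 114.0°) = 5.5000° from the x-axis; with |RQ| = 35.8, Q = R + 35.8·(cos 5.5000°, sin 5.5000°) = (56.169, -32.863). The perpendicularity gives QF at right angles to RQ; with |QF| = 17.9 on the left of RQ, F = Q + 17.9·(-0.095846, 0.99540) = (54.454, -15.045). Then |NF| = |F − N| = 56.494.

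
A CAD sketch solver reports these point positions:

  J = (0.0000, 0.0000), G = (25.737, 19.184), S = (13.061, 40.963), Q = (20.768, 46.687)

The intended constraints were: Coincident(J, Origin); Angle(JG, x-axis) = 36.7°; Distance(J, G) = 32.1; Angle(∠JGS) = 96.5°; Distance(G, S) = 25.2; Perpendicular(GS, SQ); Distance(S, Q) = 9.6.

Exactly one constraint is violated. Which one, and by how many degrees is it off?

Perpendicular(GS, SQ) — off by 6.40°.

J = (0.00, 0.00) ✓; JG at 36.70° ✓; |JG| = 32.10 ✓; ∠JGS = 96.50° ✓; |GS| = 25.20 ✓; ∠(GS, SQ) = 83.60° ✗; |SQ| = 9.600 ✓.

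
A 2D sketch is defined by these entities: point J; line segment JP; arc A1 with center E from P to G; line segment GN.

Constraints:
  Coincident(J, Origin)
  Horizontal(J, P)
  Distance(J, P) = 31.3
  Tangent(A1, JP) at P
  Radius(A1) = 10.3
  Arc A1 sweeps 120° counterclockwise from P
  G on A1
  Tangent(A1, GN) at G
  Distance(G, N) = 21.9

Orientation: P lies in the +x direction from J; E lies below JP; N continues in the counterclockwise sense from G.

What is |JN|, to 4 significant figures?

47.91

J is at the origin; J and P share the same y with |JP| = 31.3 and P on the +x side, so P = (31.30, 0.000). A1 meets JP tangentially, so EP is at right angles to JP, so E = P + (0, -10.3) = (31.30, -10.30). On A1, P sits at bearing 90° from E; a 120° counterclockwise sweep puts G at bearing 210°, so G = E + 10.3·(cos 210°, sin 210°) = (22.38, -15.45). Since A1 is tangent to GN there, EG ⟂ GN, so GN runs along (−sin 210°, cos 210°); with |GN| = 21.9, N = (33.33, -34.42). Then |JN| = |N − J| = 47.91.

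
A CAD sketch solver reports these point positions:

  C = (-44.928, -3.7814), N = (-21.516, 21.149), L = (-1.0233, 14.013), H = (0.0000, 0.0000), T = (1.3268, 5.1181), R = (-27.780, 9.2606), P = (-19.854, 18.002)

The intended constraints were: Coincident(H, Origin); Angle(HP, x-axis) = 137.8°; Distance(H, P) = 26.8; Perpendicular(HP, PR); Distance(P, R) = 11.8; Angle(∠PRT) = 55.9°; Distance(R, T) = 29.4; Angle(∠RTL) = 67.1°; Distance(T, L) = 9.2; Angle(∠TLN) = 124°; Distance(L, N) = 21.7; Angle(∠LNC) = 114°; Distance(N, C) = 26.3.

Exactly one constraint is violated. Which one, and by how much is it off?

Distance(N, C) = 26.3 — off by 7.90.

H = (0.00, 0.00) ✓; HP at 137.8° ✓; |HP| = 26.80 ✓; ∠(HP, PR) = 90.00° ✓; |PR| = 11.80 ✓; ∠PRT = 55.90° ✓; |RT| = 29.40 ✓; ∠RTL = 67.10° ✓; |TL| = 9.200 ✓; ∠TLN = 124.0° ✓; |LN| = 21.70 ✓; ∠LNC = 114.0° ✓; |NC| = 34.20 ✗.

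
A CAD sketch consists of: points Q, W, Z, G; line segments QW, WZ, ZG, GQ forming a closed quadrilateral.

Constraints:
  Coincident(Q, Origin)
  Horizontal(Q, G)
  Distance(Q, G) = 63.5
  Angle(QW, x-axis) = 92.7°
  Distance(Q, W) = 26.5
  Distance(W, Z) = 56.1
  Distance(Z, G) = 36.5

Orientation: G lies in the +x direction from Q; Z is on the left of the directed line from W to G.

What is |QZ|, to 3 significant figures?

64.6

Q is at the origin; QG is horizontal with |QG| = 63.5 and G in +x, so G = (63.5, 0). QW runs at 92.7° with |QW| = 26.5, so W = (-1.25, 26.5). Z is determined by |WZ| = 56.1 and |ZG| = 36.5 together: it lies at the intersection of circle(W, 56.1) and circle(G, 36.5). With |WG| = 70.0, the foot of the radical line on WG is 47.9 from W and the perpendicular offset is √(56.1² − 47.9²) = 29.1. Taking the left-of-WG solution: Z = (54.2, 35.3).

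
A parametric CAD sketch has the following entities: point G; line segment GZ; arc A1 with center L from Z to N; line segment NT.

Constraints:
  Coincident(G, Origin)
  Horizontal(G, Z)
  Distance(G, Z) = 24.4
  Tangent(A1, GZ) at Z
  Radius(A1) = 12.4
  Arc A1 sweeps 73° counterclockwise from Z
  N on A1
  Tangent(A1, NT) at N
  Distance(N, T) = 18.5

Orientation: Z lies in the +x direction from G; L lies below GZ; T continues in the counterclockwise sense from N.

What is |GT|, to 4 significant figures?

27.41

On A1, Z sits at bearing 90° from L; a 73° counterclockwise sweep puts N at bearing 163°, so N = L + 12.4·(cos 163°, sin 163°) = (12.54, -8.775). The tangent condition forces LN to be normal to NT, so NT runs along (−sin 163°, cos 163°); with |NT| = 18.5, T = (7.133, -26.47). Then |GT| = |T − G| = 27.41.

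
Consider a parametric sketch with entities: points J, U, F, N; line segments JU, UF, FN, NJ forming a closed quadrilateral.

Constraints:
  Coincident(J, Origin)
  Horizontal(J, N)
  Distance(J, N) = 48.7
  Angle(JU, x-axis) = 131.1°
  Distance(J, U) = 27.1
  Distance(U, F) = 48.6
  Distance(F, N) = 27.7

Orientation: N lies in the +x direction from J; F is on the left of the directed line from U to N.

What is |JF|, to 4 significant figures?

37.33

Checks: |UF| = 48.60 ✓; |FN| = 27.70 ✓.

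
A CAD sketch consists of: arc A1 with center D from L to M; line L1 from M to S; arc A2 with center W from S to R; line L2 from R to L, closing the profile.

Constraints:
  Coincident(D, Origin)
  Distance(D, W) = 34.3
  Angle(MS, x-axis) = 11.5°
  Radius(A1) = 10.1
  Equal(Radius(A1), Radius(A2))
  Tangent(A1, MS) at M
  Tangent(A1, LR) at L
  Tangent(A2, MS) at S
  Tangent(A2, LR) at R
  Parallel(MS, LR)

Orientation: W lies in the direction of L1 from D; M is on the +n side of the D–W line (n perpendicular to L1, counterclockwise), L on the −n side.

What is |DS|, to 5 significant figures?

35.756

Tangency of A1 to both parallel lines with radius 10.1 puts M and L at D ± 10.1·n: M = (-2.0136, 9.8972), L = (2.0136, -9.8972). Equal radii place S and R the same way about W: S = W + 10.1·n = (31.598, 16.736), R = W − 10.1·n = (35.625, -3.0589). Then |DS| = |S − D| = 35.756.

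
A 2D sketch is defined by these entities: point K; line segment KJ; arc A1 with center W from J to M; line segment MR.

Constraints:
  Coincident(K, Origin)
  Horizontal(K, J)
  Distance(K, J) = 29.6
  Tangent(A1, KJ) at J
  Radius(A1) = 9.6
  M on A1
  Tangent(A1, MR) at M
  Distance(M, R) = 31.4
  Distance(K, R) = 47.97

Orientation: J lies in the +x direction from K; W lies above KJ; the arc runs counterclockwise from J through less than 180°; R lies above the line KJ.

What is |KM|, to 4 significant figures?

40.61

K is at the origin; K and J share the same y with |KJ| = 29.6 and J on the +x side, so J = (29.60, 0.000). Since A1 is tangent to KJ there, WJ ⟂ KJ, so W = J + (0, 9.6) = (29.60, 9.600). Since WM ⟂ MR (tangency), |WR| = √(9.6² + 31.4²) = 32.83 regardless of where M sits on A1. So R lies on both circle(K, 47.97) and circle(W, 32.83); the above-KJ intersection is R = (23.44, 41.85). M is the foot of the tangent from R: M = (38.09, 14.08).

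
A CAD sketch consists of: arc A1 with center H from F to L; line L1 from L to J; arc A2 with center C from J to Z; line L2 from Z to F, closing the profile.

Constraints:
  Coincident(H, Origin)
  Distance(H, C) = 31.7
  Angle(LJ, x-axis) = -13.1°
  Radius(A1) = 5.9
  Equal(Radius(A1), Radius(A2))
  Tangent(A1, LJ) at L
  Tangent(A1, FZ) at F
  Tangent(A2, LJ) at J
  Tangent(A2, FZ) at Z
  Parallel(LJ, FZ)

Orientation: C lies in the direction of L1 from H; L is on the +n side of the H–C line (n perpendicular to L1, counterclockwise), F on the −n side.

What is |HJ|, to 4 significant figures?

32.24

The slot axis is L1's direction at -13.1°, so u = (cos -13.1°, sin -13.1°) = (0.9740, -0.2267) and n = (−sin -13.1°, cos -13.1°) = (0.2267, 0.9740). H is at the origin and C lies 31.7 along u from H, so C = 31.7·u = (30.88, -7.185). Tangency of A1 to both parallel lines with radius 5.9 puts L and F at H ± 5.9·n: L = (1.337, 5.746), F = (-1.337, -5.746). Equal radii place J and Z the same way about C: J = C + 5.9·n = (32.21, -1.438), Z = C − 5.9·n = (29.54, -12.93). Then |HJ| = |J − H| = 32.24.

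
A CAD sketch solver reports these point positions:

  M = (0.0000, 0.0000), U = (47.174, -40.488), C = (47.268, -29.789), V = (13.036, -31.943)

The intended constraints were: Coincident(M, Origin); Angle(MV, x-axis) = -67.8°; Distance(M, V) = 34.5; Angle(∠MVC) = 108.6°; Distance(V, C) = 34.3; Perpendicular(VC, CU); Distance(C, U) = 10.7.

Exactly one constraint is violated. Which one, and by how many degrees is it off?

Perpendicular(VC, CU) — off by 4.10°.

M = (0.00, 0.00) ✓; MV at -67.80° ✓; |MV| = 34.50 ✓; ∠MVC = 108.6° ✓; |VC| = 34.30 ✓; ∠(VC, CU) = 94.10° ✗; |CU| = 10.70 ✓.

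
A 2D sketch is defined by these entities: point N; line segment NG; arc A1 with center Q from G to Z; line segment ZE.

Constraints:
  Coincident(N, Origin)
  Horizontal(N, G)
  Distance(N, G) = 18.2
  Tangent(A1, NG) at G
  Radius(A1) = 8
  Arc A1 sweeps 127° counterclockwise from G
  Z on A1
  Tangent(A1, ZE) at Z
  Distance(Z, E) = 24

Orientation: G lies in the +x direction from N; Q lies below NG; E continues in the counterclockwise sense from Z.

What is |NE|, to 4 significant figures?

41.38

N is at the origin; NG is horizontal with |NG| = 18.2 and G on the +x side, so G = (18.20, 0.000). Since A1 is tangent to NG there, QG ⟂ NG, so Q = G + (0, -8) = (18.20, -8.000). On A1, G sits at bearing 90° from Q; a 127° counterclockwise sweep puts Z at bearing 217°, so Z = Q + 8.0·(cos 217°, sin 217°) = (11.81, -12.81). A1 meets ZE tangentially, so QZ is at right angles to ZE, so ZE runs along (−sin 217°, cos 217°); with |ZE| = 24.0, E = (26.25, -31.98). Then |NE| = |E − N| = 41.38.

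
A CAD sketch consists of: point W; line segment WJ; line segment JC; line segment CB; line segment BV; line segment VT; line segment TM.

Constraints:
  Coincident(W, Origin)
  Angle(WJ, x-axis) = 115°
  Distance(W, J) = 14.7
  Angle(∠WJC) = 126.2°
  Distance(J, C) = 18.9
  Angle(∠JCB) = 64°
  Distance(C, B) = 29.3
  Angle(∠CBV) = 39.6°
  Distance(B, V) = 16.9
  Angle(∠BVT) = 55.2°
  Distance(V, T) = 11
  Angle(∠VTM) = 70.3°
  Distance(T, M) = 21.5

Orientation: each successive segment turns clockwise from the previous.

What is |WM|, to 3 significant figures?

19.5

W is at the origin; WJ runs at 115.0° with length 14.7, so J = (-6.21, 13.3). ∠WJC = 126.2° gives JC at 61.2° from the x-axis; with |JC| = 18.9, C = (2.89, 29.9). ∠JCB = 64.0° gives CB at -54.8° from the x-axis; with |CB| = 29.3, B = (19.8, 5.94). ∠CBV = 39.6° gives BV at 165° from the x-axis; with |BV| = 16.9, V = (3.47, 10.4). ∠BVT = 55.2° gives VT at 40.0° from the x-axis; with |VT| = 11.0, T = (11.9, 17.4). ∠VTM = 70.3° gives TM at -69.7° from the x-axis; with |TM| = 21.5, M = (19.4, -2.72). Then |WM| = |M − W| = 19.5.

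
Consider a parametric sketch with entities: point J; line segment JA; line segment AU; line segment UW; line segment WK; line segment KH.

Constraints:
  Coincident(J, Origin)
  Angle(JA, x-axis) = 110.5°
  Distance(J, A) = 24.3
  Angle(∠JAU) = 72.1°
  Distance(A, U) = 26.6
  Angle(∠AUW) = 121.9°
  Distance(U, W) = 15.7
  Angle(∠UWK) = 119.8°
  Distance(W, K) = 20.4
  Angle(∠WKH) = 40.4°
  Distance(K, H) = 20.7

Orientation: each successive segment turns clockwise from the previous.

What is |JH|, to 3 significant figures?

18.0

J is at the origin; JA runs at 110.5° with length 24.3, so A = (-8.51, 22.8). ∠JAU = 72.1° gives AU at 2.60° from the x-axis; with |AU| = 26.6, U = (18.1, 24.0). ∠AUW = 121.9° gives UW at -55.5° from the x-axis; with |UW| = 15.7, W = (27.0, 11.0). ∠UWK = 119.8° gives WK at -116° from the x-axis; with |WK| = 20.4, K = (18.1, -7.35). ∠WKH = 40.4° gives KH at 105° from the x-axis; with |KH| = 20.7, H = (12.9, 12.7). Then |JH| = |H − J| = 18.0.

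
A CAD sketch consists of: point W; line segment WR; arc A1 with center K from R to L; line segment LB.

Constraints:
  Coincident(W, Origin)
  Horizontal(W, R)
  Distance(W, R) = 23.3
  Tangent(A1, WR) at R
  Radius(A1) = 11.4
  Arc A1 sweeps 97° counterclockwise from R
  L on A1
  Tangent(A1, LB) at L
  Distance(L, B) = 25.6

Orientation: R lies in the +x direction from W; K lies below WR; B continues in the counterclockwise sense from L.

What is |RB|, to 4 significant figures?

39.07

W is at the origin; WR is horizontal with |WR| = 23.3 and R on the +x side, so R = (23.30, 0.000). Since A1 is tangent to WR there, KR ⟂ WR, so K = R + (0, -11.4) = (23.30, -11.40). On A1, R sits at bearing 90° from K; a 97° counterclockwise sweep puts L at bearing 187°, so L = K + 11.4·(cos 187°, sin 187°) = (11.98, -12.79). Tangency of A1 to LB means the radius KL is perpendicular to LB, so LB runs along (−sin 187°, cos 187°); with |LB| = 25.6, B = (15.10, -38.20). Then |RB| = |B − R| = 39.07.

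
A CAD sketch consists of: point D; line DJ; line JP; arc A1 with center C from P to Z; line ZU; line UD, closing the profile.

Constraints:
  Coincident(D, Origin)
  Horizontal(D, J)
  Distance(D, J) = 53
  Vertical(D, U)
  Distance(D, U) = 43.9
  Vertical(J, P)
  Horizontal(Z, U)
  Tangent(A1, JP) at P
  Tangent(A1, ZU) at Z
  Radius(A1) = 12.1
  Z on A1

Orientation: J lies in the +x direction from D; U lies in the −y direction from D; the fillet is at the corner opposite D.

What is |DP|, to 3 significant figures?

61.8

D is at the origin; DJ is horizontal with |DJ| = 53.0 and J on the +x side, so J = (53.0, 0.00). D and U share the same x with |DU| = 43.9 and U on the −y side, so U = (0.00, -43.9). The virtual corner opposite D is at (53.0, -43.9). Tangency of A1 to JP means the radius CP is perpendicular to JP and the tangent condition forces CZ to be normal to ZU, with radius 12.1, so the center C sits 12.1 in from both sides at C = (40.9, -31.8). That places the tangent points at P = (53.0, -31.8) on JP and Z = (40.9, -43.9) on ZU. Then |DP| = |P − D| = 61.8.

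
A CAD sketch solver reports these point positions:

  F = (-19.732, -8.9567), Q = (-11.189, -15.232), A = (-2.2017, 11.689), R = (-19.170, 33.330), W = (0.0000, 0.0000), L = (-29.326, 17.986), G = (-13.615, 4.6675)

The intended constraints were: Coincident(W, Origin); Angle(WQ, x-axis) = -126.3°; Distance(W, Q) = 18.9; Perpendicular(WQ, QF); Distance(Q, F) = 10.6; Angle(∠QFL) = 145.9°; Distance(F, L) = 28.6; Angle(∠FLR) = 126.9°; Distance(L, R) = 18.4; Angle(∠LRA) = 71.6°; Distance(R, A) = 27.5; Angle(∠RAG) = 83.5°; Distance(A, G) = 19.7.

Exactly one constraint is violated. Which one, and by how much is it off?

Distance(A, G) = 19.7 — off by 6.30.

W = (0.00, 0.00) ✓; WQ at -126.3° ✓; |WQ| = 18.90 ✓; ∠(WQ, QF) = 90.00° ✓; |QF| = 10.60 ✓; ∠QFL = 145.9° ✓; |FL| = 28.60 ✓; ∠FLR = 126.9° ✓; |LR| = 18.40 ✓; ∠LRA = 71.60° ✓; |RA| = 27.50 ✓; ∠RAG = 83.50° ✓; |AG| = 13.40 ✗.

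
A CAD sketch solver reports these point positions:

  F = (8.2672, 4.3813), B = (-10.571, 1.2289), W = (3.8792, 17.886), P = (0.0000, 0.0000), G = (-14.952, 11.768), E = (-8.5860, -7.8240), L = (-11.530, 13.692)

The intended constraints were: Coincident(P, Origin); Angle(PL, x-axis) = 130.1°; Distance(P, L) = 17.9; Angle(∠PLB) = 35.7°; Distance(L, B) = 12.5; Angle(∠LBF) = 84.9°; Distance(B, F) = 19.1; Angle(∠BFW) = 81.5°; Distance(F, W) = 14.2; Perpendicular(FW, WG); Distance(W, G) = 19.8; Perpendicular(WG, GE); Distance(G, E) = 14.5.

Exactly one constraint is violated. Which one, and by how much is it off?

Distance(G, E) = 14.5 — off by 6.10.

P = (0.00, 0.00) ✓; PL at 130.1° ✓; |PL| = 17.90 ✓; ∠PLB = 35.70° ✓; |LB| = 12.50 ✓; ∠LBF = 84.90° ✓; |BF| = 19.10 ✓; ∠BFW = 81.50° ✓; |FW| = 14.20 ✓; ∠(FW, WG) = 90.00° ✓; |WG| = 19.80 ✓; ∠(WG, GE) = 90.00° ✓; |GE| = 20.60 ✗.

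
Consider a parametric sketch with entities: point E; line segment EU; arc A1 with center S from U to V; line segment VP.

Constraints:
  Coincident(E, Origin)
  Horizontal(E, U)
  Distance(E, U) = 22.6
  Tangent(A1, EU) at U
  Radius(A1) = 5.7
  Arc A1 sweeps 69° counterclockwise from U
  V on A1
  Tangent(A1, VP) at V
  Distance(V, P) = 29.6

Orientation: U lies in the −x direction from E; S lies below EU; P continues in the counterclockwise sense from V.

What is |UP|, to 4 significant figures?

35.11

E is at the origin; EU is horizontal with |EU| = 22.6 and U on the −x side, so U = (-22.60, 0.000). Tangency of A1 to EU means the radius SU is perpendicular to EU, so S = U + (0, -5.7) = (-22.60, -5.700). On A1, U sits at bearing 90° from S; a 69° counterclockwise sweep puts V at bearing 159°, so V = S + 5.7·(cos 159°, sin 159°) = (-27.92, -3.657). A1 meets VP tangentially, so SV is at right angles to VP, so VP runs along (−sin 159°, cos 159°); with |VP| = 29.6, P = (-38.53, -31.29). Then |UP| = |P − U| = 35.11.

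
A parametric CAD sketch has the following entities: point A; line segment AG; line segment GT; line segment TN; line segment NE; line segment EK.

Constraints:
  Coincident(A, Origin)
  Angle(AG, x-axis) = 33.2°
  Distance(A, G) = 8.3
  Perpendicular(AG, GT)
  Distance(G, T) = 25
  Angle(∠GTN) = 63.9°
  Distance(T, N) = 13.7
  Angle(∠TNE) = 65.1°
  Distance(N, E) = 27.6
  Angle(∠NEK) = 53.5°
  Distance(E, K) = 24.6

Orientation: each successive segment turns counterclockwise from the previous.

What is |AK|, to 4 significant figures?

32.07

A is at the origin; AG runs at 33.2° with length 8.3, so G = (6.945, 4.545). AG is perpendicular to GT, so GT runs at 123.2°; with |GT| = 25.0, T = (-6.744, 25.46). ∠GTN = 63.9° gives TN at -120.7° from the x-axis; with |TN| = 13.7, N = (-13.74, 13.68). ∠TNE = 65.1° gives NE at -5.800° from the x-axis; with |NE| = 27.6, E = (13.72, 10.89). ∠NEK = 53.5° gives EK at 120.7° from the x-axis; with |EK| = 24.6, K = (1.161, 32.05). Then |AK| = |K − A| = 32.07.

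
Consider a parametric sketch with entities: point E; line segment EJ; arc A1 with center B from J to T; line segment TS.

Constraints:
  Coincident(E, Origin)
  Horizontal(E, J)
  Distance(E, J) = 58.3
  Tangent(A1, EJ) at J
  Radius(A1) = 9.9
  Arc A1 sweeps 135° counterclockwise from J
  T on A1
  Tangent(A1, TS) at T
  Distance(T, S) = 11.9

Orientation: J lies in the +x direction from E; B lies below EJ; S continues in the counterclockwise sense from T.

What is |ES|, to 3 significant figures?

64.9

On A1, J sits at bearing 90° from B; a 135° counterclockwise sweep puts T at bearing 225°, so T = B + 9.9·(cos 225°, sin 225°) = (51.3, -16.9). Since A1 is tangent to TS there, BT ⟂ TS, so TS runs along (−sin 225°, cos 225°); with |TS| = 11.9, S = (59.7, -25.3). Then |ES| = |S − E| = 64.9.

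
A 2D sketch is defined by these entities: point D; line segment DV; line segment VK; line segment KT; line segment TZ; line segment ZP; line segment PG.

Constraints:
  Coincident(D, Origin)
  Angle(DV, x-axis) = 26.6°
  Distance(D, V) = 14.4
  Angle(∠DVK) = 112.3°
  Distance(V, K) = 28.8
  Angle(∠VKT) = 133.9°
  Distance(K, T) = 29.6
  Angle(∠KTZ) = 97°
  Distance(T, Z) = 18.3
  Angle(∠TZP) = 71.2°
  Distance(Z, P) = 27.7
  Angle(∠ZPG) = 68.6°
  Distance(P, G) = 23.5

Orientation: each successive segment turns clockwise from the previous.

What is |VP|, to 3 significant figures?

26.0

D is at the origin; DV runs at 26.6° with length 14.4, so V = (12.9, 6.45). ∠DVK = 112.3° gives VK at -41.1° from the x-axis; with |VK| = 28.8, K = (34.6, -12.5). ∠VKT = 133.9° gives KT at -87.2° from the x-axis; with |KT| = 29.6, T = (36.0, -42.0). ∠KTZ = 97.0° gives TZ at -170° from the x-axis; with |TZ| = 18.3, Z = (18.0, -45.2). ∠TZP = 71.2° gives ZP at 81.0° from the x-axis; with |ZP| = 27.7, P = (22.3, -17.8). Then |VP| = |P − V| = 26.0.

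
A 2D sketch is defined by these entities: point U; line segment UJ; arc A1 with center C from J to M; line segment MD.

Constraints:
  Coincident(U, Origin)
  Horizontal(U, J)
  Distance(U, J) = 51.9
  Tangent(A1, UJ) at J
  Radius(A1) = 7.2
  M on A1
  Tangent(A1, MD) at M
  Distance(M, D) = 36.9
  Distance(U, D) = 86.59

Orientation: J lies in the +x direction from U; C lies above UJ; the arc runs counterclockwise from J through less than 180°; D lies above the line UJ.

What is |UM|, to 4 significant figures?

57.56

Checks: |UJ| = 51.90 ✓; |CM| = 7.200 ✓; ∠(CM, MD) = 90.00° ✓; |MD| = 36.90 ✓; |UD| = 86.59 ✓.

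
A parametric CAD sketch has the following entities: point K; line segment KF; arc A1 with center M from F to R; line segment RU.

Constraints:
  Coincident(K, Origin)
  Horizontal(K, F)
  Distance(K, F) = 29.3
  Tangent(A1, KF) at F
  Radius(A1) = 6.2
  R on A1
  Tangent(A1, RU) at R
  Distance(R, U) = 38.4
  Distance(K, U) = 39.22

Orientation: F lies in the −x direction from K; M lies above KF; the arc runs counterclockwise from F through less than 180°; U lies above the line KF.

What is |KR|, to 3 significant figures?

23.9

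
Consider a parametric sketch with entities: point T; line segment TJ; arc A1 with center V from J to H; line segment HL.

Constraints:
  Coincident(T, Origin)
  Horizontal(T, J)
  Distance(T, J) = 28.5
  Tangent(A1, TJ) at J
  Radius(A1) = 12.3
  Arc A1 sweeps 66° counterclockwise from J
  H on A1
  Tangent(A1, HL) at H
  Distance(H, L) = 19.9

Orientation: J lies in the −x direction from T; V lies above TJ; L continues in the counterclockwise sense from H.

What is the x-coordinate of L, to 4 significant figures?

-9.169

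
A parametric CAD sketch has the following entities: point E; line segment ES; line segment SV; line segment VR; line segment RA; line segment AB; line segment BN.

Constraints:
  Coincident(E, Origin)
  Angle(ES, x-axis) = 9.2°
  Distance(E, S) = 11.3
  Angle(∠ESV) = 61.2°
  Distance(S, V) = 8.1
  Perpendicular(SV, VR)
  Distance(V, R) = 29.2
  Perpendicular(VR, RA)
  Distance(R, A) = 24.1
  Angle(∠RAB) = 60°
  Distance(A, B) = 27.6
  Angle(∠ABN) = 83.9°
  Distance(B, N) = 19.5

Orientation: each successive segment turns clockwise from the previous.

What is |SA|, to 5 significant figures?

33.296

E is at the origin; ES runs at 9.2° with length 11.3, so S = (11.155, 1.8067). ∠ESV = 61.2° gives SV at -109.60° from the x-axis; with |SV| = 8.1, V = (8.4375, -5.8240). SV is perpendicular to VR, so VR runs at 160.40°; with |VR| = 29.2, R = (-19.071, 3.9712). VR is perpendicular to RA, so RA runs at 70.400°; with |RA| = 24.1, A = (-10.986, 26.675). Then |SA| = |A − S| = 33.296.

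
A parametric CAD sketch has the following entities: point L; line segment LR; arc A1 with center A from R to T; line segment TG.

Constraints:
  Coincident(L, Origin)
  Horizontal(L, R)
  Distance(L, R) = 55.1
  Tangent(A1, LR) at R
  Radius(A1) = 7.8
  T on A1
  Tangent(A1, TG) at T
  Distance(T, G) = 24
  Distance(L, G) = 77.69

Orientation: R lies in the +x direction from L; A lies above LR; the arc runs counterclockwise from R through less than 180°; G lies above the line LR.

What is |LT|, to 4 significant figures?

62.05

L is at the origin; LR is horizontal with |LR| = 55.1 and R on the +x side, so R = (55.10, 0.000). Since A1 is tangent to LR there, AR ⟂ LR, so A = R + (0, 7.8) = (55.10, 7.800). Since AT ⟂ TG (tangency), |AG| = √(7.8² + 24.0²) = 25.24 regardless of where T sits on A1. So G lies on both circle(L, 77.69) and circle(A, 25.24); the above-LR intersection is G = (73.55, 25.01). T is the foot of the tangent from G: T = (61.92, 4.020).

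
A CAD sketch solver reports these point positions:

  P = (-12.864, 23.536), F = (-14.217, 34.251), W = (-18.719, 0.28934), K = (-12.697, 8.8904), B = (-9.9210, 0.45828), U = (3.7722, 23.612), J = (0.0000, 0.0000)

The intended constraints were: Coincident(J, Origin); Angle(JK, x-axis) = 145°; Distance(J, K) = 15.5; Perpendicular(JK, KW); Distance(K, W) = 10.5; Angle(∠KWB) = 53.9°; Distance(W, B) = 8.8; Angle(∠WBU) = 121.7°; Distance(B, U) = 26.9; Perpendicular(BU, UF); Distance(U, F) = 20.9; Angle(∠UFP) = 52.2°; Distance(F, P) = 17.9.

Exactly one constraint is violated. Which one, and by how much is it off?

Distance(F, P) = 17.9 — off by 7.10.

J = (0.00, 0.00) ✓; JK at 145.0° ✓; |JK| = 15.50 ✓; ∠(JK, KW) = 90.00° ✓; |KW| = 10.50 ✓; ∠KWB = 53.90° ✓; |WB| = 8.800 ✓; ∠WBU = 121.7° ✓; |BU| = 26.90 ✓; ∠(BU, UF) = 90.00° ✓; |UF| = 20.90 ✓; ∠UFP = 52.20° ✓; |FP| = 10.80 ✗.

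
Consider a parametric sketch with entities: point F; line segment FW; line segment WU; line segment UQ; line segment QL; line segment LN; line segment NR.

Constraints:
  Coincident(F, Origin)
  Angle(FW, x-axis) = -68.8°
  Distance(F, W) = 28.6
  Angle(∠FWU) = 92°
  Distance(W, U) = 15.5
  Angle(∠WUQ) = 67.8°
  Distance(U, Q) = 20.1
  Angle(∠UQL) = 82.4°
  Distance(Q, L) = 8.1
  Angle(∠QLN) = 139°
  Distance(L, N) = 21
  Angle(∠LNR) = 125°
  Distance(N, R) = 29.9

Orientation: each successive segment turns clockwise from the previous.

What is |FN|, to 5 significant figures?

34.202

F is at the origin; FW runs at -68.8° with length 28.6, so W = (10.342, -26.664). ∠FWU = 92.0° gives WU at -156.80° from the x-axis; with |WU| = 15.5, U = (-3.9041, -32.771). ∠WUQ = 67.8° gives UQ at 91.000° from the x-axis; with |UQ| = 20.1, Q = (-4.2549, -12.674). ∠UQL = 82.4° gives QL at -6.6000° from the x-axis; with |QL| = 8.1, L = (3.7914, -13.605). ∠QLN = 139.0° gives LN at -47.600° from the x-axis; with |LN| = 21.0, N = (17.952, -29.112). Then |FN| = |N − F| = 34.202.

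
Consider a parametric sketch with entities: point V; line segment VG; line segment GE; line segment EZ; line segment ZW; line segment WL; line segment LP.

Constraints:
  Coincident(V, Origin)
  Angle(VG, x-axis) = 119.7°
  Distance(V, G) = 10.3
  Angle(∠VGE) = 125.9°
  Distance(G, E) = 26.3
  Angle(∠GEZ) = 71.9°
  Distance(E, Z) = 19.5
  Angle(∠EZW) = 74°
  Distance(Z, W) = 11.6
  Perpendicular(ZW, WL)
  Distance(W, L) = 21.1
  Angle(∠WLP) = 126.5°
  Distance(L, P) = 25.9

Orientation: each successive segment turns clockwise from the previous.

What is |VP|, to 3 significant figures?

56.4

V is at the origin; VG runs at 119.7° with length 10.3, so G = (-5.10, 8.95). ∠VGE = 125.9° gives GE at 65.6° from the x-axis; with |GE| = 26.3, E = (5.76, 32.9). ∠GEZ = 71.9° gives EZ at -42.5° from the x-axis; with |EZ| = 19.5, Z = (20.1, 19.7). ∠EZW = 74.0° gives ZW at -148° from the x-axis; with |ZW| = 11.6, W = (10.2, 13.7). ZW ⟂ WL, so WL runs at 122°; with |WL| = 21.1, L = (-0.777, 31.7). ∠WLP = 126.5° gives LP at 68.0° from the x-axis; with |LP| = 25.9, P = (8.93, 55.7). Then |VP| = |P − V| = 56.4.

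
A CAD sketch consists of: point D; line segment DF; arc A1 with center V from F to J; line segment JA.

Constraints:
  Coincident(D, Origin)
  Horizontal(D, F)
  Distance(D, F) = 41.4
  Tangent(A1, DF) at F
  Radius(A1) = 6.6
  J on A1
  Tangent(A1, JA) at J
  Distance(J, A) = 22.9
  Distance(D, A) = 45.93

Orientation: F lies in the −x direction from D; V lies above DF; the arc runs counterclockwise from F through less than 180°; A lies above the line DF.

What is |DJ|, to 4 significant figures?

35.44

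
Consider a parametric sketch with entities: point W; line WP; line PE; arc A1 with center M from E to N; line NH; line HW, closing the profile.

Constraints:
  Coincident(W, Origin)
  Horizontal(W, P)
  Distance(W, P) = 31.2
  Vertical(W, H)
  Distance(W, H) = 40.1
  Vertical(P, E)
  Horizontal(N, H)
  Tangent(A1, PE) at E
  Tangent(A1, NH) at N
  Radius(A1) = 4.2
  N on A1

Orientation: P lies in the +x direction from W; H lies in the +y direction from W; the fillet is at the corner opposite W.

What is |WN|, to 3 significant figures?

48.3

W is at the origin; WP is horizontal with |WP| = 31.2 and P on the +x side, so P = (31.2, 0.00). W and H share the same x with |WH| = 40.1 and H on the +y side, so H = (0.00, 40.1). The virtual corner opposite W is at (31.2, 40.1). A1 meets PE tangentially, so ME is at right angles to PE and A1 meets NH tangentially, so MN is at right angles to NH, with radius 4.2, so the center M sits 4.2 in from both sides at M = (27.0, 35.9). That places the tangent points at E = (31.2, 35.9) on PE and N = (27.0, 40.1) on NH. Then |WN| = |N − W| = 48.3.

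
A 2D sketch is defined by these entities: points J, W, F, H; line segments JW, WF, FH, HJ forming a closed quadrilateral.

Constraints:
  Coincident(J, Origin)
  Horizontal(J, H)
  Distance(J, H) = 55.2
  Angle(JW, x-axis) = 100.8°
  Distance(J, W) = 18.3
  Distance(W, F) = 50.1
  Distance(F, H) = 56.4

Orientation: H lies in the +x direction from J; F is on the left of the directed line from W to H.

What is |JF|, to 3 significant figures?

61.8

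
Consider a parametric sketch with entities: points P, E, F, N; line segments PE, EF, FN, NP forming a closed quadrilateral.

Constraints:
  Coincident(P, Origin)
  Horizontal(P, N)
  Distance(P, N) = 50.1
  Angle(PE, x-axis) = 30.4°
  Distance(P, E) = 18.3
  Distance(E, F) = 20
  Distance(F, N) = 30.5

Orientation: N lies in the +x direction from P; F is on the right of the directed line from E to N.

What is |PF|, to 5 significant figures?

23.496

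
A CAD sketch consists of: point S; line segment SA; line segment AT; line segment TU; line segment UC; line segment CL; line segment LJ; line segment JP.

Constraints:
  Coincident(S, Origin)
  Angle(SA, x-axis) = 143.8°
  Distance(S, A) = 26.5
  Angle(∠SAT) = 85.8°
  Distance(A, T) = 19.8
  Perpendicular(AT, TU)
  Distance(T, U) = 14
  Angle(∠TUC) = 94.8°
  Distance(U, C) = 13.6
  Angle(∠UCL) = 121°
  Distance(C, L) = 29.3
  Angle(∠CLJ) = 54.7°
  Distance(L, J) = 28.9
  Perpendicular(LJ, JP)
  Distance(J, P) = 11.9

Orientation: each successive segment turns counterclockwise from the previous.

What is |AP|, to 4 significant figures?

18.36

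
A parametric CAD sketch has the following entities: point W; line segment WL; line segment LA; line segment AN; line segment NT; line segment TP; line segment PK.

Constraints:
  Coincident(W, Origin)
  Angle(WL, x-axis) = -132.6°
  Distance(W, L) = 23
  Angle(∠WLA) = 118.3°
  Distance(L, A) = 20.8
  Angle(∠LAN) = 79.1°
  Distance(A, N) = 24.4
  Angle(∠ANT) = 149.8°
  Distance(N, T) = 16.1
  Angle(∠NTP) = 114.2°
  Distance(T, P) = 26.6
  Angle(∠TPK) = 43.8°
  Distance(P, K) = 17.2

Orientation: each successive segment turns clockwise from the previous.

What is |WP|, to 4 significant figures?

12.07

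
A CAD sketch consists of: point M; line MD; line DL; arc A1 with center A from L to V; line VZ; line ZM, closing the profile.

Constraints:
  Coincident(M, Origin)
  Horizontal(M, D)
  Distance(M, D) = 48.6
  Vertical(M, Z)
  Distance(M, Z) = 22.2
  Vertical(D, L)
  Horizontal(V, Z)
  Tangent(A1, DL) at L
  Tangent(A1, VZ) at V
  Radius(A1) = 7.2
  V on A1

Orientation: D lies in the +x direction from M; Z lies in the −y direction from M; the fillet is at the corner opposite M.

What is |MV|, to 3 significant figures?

47.0

M is at the origin; M and D share the same y with |MD| = 48.6 and D on the +x side, so D = (48.6, 0.00). MZ is vertical with |MZ| = 22.2 and Z on the −y side, so Z = (0.00, -22.2). The virtual corner opposite M is at (48.6, -22.2). Tangency of A1 to DL means the radius AL is perpendicular to DL and A1 meets VZ tangentially, so AV is at right angles to VZ, with radius 7.2, so the center A sits 7.2 in from both sides at A = (41.4, -15.0). That places the tangent points at L = (48.6, -15.0) on DL and V = (41.4, -22.2) on VZ. Then |MV| = |V − M| = 47.0.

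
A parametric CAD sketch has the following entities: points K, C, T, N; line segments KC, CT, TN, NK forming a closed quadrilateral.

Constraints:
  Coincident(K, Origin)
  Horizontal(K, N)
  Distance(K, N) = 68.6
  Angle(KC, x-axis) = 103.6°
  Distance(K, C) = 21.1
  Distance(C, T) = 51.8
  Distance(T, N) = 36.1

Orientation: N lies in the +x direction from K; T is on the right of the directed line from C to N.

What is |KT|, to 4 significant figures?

37.04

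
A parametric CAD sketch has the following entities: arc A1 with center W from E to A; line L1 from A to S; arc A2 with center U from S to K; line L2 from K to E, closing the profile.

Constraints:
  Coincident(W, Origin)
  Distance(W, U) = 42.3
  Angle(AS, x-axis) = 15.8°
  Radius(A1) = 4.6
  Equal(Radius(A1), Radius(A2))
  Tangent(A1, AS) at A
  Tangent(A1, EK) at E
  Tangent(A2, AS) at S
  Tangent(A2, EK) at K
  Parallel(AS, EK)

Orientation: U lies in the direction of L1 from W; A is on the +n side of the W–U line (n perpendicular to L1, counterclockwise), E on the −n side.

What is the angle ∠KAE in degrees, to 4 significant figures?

77.73°

The slot axis is L1's direction at 15.8°, so u = (cos 15.8°, sin 15.8°) = (0.9622, 0.2723) and n = (−sin 15.8°, cos 15.8°) = (-0.2723, 0.9622). W is at the origin and U lies 42.3 along u from W, so U = 42.3·u = (40.70, 11.52). Tangency of A1 to both parallel lines with radius 4.6 puts A and E at W ± 4.6·n: A = (-1.252, 4.426), E = (1.252, -4.426). Equal radii place S and K the same way about U: S = U + 4.6·n = (39.45, 15.94), K = U − 4.6·n = (41.95, 7.091). Then cos ∠KAE = AK·AE / (|AK||AE|), giving 77.73°.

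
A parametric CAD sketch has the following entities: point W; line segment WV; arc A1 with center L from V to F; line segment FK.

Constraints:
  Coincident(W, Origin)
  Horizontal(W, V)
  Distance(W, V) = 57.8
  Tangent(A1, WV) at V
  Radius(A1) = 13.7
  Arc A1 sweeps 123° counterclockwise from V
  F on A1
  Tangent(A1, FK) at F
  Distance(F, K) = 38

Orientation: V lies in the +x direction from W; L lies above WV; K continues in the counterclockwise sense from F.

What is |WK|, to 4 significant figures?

71.93

W is at the origin; WV is horizontal with |WV| = 57.8 and V on the +x side, so V = (57.80, 0.000). The tangent condition forces LV to be normal to WV, so L = V + (0, 13.7) = (57.80, 13.70). On A1, V sits at bearing -90° from L; a 123° counterclockwise sweep puts F at bearing 33°, so F = L + 13.7·(cos 33°, sin 33°) = (69.29, 21.16). Tangency of A1 to FK means the radius LF is perpendicular to FK, so FK runs along (−sin 33°, cos 33°); with |FK| = 38.0, K = (48.59, 53.03). Then |WK| = |K − W| = 71.93.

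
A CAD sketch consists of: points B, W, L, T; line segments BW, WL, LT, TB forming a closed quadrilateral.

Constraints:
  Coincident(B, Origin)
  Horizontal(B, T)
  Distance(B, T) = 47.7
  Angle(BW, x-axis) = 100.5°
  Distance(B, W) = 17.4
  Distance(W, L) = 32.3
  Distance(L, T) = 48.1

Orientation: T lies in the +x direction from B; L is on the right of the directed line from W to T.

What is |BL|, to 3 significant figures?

14.9

Checks: |WL| = 32.30 ✓; |LT| = 48.10 ✓.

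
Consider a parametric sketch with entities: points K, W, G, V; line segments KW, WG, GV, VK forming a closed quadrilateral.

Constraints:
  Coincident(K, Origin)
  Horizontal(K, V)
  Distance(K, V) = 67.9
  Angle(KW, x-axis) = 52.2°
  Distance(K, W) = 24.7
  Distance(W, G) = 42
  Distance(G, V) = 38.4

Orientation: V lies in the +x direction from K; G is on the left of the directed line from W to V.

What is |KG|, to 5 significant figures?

64.657

K is at the origin; K and V share the same y with |KV| = 67.9 and V in +x, so V = (67.9, 0). KW runs at 52.2° with |KW| = 24.7, so W = (15.139, 19.517). G is determined by |WG| = 42.0 and |GV| = 38.4 together: it lies at the intersection of circle(W, 42.0) and circle(V, 38.4). With |WV| = 56.255, the foot of the radical line on WV is 30.700 from W and the perpendicular offset is √(42.0² − 30.700²) = 28.662. Taking the left-of-WV solution: G = (53.876, 35.748).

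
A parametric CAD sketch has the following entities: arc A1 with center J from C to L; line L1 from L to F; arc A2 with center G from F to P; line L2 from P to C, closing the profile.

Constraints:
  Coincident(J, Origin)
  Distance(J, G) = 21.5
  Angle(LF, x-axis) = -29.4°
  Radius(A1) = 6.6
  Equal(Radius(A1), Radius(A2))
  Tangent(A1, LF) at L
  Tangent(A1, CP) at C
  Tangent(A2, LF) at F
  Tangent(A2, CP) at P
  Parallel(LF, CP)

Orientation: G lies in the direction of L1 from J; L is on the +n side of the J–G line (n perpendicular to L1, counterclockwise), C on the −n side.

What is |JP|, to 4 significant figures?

22.49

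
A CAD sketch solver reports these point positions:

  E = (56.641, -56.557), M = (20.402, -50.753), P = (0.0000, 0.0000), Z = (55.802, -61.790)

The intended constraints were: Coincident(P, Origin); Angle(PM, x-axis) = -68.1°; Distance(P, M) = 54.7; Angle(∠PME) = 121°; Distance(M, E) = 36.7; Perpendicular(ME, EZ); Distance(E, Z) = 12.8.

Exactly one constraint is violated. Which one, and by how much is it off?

Distance(E, Z) = 12.8 — off by 7.50.

P = (0.00, 0.00) ✓; PM at -68.10° ✓; |PM| = 54.70 ✓; ∠PME = 121.0° ✓; |ME| = 36.70 ✓; ∠(ME, EZ) = 90.01° ✓; |EZ| = 5.300 ✗.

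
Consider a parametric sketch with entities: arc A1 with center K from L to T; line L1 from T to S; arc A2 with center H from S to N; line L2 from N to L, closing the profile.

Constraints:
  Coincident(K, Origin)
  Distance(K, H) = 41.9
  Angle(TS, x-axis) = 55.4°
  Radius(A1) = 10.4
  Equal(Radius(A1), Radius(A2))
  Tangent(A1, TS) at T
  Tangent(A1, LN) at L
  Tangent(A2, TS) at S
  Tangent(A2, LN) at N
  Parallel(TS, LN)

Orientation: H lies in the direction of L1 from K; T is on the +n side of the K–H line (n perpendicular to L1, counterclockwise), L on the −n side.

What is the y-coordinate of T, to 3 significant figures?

5.91

The slot axis is L1's direction at 55.4°, so u = (cos 55.4°, sin 55.4°) = (0.568, 0.823) and n = (−sin 55.4°, cos 55.4°) = (-0.823, 0.568). K is at the origin and H lies 41.9 along u from K, so H = 41.9·u = (23.8, 34.5). Tangency of A1 to both parallel lines with radius 10.4 puts T and L at K ± 10.4·n: T = (-8.56, 5.91), L = (8.56, -5.91). So T.y = 5.91.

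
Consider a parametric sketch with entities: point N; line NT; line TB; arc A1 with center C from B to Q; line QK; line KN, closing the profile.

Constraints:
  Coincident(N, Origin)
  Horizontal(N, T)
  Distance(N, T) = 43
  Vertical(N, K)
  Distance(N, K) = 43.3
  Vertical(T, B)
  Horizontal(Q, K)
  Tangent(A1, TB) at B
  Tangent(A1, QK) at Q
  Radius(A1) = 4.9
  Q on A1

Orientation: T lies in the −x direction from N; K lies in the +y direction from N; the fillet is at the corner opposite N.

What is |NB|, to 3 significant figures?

57.7

N is at the origin; NT is horizontal with |NT| = 43.0 and T on the −x side, so T = (-43.0, 0.00). N and K share the same x with |NK| = 43.3 and K on the +y side, so K = (0.00, 43.3). The virtual corner opposite N is at (-43.0, 43.3). A1 meets TB tangentially, so CB is at right angles to TB and since A1 is tangent to QK there, CQ ⟂ QK, with radius 4.9, so the center C sits 4.9 in from both sides at C = (-38.1, 38.4). That places the tangent points at B = (-43.0, 38.4) on TB and Q = (-38.1, 43.3) on QK. Then |NB| = |B − N| = 57.7.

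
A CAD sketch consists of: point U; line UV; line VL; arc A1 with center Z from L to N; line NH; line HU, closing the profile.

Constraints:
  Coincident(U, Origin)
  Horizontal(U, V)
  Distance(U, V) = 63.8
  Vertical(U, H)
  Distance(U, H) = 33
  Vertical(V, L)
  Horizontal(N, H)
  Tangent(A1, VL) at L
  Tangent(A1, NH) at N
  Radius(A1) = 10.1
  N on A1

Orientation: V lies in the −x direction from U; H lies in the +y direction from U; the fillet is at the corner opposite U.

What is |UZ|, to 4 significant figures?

58.38

U and H share the same x with |UH| = 33.0 and H on the +y side, so H = (0.000, 33.00). The virtual corner opposite U is at (-63.80, 33.00). The tangent condition forces ZL to be normal to VL and since A1 is tangent to NH there, ZN ⟂ NH, with radius 10.1, so the center Z sits 10.1 in from both sides at Z = (-53.70, 22.90). Then |UZ| = |Z − U| = 58.38.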